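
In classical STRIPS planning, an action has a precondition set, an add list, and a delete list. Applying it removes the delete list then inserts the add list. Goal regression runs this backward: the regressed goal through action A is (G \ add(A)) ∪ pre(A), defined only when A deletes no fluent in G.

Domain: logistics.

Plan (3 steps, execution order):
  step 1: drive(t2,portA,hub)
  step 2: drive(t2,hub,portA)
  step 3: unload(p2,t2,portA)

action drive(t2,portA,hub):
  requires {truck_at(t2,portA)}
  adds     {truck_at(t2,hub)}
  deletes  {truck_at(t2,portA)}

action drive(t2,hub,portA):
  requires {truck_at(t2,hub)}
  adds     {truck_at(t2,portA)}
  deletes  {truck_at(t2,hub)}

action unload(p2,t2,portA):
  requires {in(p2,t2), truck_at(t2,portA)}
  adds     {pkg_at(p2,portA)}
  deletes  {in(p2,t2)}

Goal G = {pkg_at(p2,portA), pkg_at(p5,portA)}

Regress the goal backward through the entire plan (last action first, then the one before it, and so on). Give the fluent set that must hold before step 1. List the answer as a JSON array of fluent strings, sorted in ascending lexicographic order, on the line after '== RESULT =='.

Work backward from the goal:
  through step 3 (unload(p2,t2,portA)): drop {pkg_at(p2,portA)}, keep {pkg_at(p5,portA)}, require {in(p2,t2), truck_at(t2,portA)}
    → {in(p2,t2), pkg_at(p5,portA), truck_at(t2,portA)}
  through step 2 (drive(t2,hub,portA)): drop {truck_at(t2,portA)}, keep {in(p2,t2), pkg_at(p5,portA)}, require {truck_at(t2,hub)}
    → {in(p2,t2), pkg_at(p5,portA), truck_at(t2,hub)}
  through step 1 (drive(t2,portA,hub)): drop {truck_at(t2,hub)}, keep {in(p2,t2), pkg_at(p5,portA)}, require {truck_at(t2,portA)}
    → {in(p2,t2), pkg_at(p5,portA), truck_at(t2,portA)}

== RESULT ==
["in(p2,t2)", "pkg_at(p5,portA)", "truck_at(t2,portA)"]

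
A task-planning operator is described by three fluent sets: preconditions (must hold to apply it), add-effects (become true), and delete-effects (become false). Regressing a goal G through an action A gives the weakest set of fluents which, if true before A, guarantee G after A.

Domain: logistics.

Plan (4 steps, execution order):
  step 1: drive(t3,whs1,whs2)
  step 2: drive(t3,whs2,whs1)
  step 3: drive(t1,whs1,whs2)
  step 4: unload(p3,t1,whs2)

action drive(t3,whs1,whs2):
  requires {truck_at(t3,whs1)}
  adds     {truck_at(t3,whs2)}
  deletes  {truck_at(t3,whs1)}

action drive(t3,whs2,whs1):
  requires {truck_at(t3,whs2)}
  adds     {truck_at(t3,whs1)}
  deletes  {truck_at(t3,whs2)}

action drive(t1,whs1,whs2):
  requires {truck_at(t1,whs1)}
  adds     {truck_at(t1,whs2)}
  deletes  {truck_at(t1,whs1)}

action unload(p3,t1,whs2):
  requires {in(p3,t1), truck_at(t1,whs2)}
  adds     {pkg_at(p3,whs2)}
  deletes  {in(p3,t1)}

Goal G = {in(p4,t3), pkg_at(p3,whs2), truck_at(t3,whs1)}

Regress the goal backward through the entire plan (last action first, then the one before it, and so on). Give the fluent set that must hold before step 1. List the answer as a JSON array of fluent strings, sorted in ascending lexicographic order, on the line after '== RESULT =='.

Regress step by step:
  through step 4 (unload(p3,t1,whs2)): drop {pkg_at(p3,whs2)}, keep {in(p4,t3), truck_at(t3,whs1)}, require {in(p3,t1), truck_at(t1,whs2)}
    → {in(p3,t1), in(p4,t3), truck_at(t1,whs2), truck_at(t3,whs1)}
  through step 3 (drive(t1,whs1,whs2)): drop {truck_at(t1,whs2)}, keep {in(p3,t1), in(p4,t3), truck_at(t3,whs1)}, require {truck_at(t1,whs1)}
    → {in(p3,t1), in(p4,t3), truck_at(t1,whs1), truck_at(t3,whs1)}
  through step 2 (drive(t3,whs2,whs1)): drop {truck_at(t3,whs1)}, keep {in(p3,t1), in(p4,t3), truck_at(t1,whs1)}, require {truck_at(t3,whs2)}
    → {in(p3,t1), in(p4,t3), truck_at(t1,whs1), truck_at(t3,whs2)}
  through step 1 (drive(t3,whs1,whs2)): drop {truck_at(t3,whs2)}, keep {in(p3,t1), in(p4,t3), truck_at(t1,whs1)}, require {truck_at(t3,whs1)}
    → {in(p3,t1), in(p4,t3), truck_at(t1,whs1), truck_at(t3,whs1)}

== RESULT ==
["in(p3,t1)", "in(p4,t3)", "truck_at(t1,whs1)", "truck_at(t3,whs1)"]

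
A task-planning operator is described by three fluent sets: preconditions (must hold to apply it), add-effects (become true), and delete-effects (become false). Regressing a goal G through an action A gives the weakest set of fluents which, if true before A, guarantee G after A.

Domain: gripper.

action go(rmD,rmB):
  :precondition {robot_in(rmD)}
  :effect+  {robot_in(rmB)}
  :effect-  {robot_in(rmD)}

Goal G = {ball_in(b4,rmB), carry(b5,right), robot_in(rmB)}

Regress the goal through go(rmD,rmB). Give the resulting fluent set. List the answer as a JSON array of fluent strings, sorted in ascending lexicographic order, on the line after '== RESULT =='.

Regress:
  G ∩ del = {}  (empty — regression defined)
  G \ add = {ball_in(b4,rmB), carry(b5,right), robot_in(rmB)} \ {robot_in(rmB)} = {ball_in(b4,rmB), carry(b5,right)}
  ∪ pre   = {ball_in(b4,rmB), carry(b5,right)} ∪ {robot_in(rmD)}
          = {ball_in(b4,rmB), carry(b5,right), robot_in(rmD)}

== RESULT ==
["ball_in(b4,rmB)", "carry(b5,right)", "robot_in(rmD)"]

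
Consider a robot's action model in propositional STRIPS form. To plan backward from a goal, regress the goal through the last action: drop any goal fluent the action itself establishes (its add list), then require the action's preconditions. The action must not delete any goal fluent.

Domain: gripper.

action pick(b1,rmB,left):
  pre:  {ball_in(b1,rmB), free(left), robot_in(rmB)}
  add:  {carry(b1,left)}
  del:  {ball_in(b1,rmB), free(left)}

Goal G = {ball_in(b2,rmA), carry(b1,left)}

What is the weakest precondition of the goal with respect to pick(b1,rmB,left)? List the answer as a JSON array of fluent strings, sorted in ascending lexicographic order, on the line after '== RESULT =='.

Regress:
  G ∩ del = {}  (empty — regression defined)
  G \ add = {ball_in(b2,rmA), carry(b1,left)} \ {carry(b1,left)} = {ball_in(b2,rmA)}
  ∪ pre   = {ball_in(b2,rmA)} ∪ {ball_in(b1,rmB), free(left), robot_in(rmB)}
          = {ball_in(b1,rmB), ball_in(b2,rmA), free(left), robot_in(rmB)}

== RESULT ==
["ball_in(b1,rmB)", "ball_in(b2,rmA)", "free(left)", "robot_in(rmB)"]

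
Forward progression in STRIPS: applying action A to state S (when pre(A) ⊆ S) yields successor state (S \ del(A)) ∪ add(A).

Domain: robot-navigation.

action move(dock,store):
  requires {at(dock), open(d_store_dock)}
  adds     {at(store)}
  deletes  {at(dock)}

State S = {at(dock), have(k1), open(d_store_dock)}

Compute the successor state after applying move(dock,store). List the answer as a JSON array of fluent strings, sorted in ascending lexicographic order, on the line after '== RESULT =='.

Compute (S \ del) ∪ add:
  pre ⊆ S: {at(dock), open(d_store_dock)} ⊆ S  — applicable
  S \ del = {have(k1), open(d_store_dock)}
  ∪ add   = {at(store), have(k1), open(d_store_dock)}

== RESULT ==
["at(store)", "have(k1)", "open(d_store_dock)"]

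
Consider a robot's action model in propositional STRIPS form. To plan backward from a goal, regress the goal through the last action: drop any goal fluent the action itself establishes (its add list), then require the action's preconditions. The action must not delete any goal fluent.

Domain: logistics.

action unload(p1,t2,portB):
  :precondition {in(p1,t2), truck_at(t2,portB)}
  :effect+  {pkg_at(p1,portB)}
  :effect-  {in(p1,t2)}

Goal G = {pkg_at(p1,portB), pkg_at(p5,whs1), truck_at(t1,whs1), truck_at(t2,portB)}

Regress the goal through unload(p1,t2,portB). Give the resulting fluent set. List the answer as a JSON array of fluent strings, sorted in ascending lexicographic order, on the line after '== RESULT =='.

Compute (G \ add) ∪ pre:
  G ∩ del = {}  (empty — regression defined)
  G \ add = {pkg_at(p1,portB), pkg_at(p5,whs1), truck_at(t1,whs1), truck_at(t2,portB)} \ {pkg_at(p1,portB)} = {pkg_at(p5,whs1), truck_at(t1,whs1), truck_at(t2,portB)}
  ∪ pre   = {pkg_at(p5,whs1), truck_at(t1,whs1), truck_at(t2,portB)} ∪ {in(p1,t2), truck_at(t2,portB)}
          = {in(p1,t2), pkg_at(p5,whs1), truck_at(t1,whs1), truck_at(t2,portB)}

== RESULT ==
["in(p1,t2)", "pkg_at(p5,whs1)", "truck_at(t1,whs1)", "truck_at(t2,portB)"]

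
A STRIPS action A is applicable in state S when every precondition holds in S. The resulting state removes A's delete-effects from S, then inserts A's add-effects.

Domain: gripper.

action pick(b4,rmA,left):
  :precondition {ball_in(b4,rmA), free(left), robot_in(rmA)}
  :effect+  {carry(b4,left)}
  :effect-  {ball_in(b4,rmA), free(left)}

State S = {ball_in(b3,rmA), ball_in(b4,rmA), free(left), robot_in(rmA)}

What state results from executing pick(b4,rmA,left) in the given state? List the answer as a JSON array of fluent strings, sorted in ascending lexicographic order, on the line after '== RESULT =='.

Compute (S \ del) ∪ add:
  pre ⊆ S: {ball_in(b4,rmA), free(left), robot_in(rmA)} ⊆ S  — applicable
  S \ del = {ball_in(b3,rmA), robot_in(rmA)}
  ∪ add   = {ball_in(b3,rmA), carry(b4,left), robot_in(rmA)}

== RESULT ==
["ball_in(b3,rmA)", "carry(b4,left)", "robot_in(rmA)"]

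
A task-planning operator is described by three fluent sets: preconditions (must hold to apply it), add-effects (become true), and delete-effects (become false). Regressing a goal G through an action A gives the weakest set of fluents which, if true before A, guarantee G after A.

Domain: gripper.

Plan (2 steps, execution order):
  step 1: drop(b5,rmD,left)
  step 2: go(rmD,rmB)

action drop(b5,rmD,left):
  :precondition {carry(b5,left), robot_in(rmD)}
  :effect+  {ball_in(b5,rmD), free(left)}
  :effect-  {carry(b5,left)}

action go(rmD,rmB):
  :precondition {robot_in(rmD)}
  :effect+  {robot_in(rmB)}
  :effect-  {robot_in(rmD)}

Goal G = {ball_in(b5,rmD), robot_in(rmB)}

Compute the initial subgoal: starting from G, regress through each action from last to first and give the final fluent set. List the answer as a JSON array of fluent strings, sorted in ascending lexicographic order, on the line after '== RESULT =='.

Regress step by step:
  through step 2 (go(rmD,rmB)): drop {robot_in(rmB)}, keep {ball_in(b5,rmD)}, require {robot_in(rmD)}
    → {ball_in(b5,rmD), robot_in(rmD)}
  through step 1 (drop(b5,rmD,left)): drop {ball_in(b5,rmD)}, keep {robot_in(rmD)}, require {carry(b5,left), robot_in(rmD)}
    → {carry(b5,left), robot_in(rmD)}

== RESULT ==
["carry(b5,left)", "robot_in(rmD)"]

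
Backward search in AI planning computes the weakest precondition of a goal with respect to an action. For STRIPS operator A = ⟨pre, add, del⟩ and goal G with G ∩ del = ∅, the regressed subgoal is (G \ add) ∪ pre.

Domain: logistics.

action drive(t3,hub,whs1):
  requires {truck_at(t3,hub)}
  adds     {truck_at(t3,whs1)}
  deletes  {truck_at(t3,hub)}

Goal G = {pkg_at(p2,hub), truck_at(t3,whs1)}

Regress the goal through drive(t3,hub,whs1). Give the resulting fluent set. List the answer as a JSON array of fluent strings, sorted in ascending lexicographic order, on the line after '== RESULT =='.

Compute (G \ add) ∪ pre:
  G ∩ del = {}  (empty — regression defined)
  G \ add = {pkg_at(p2,hub), truck_at(t3,whs1)} \ {truck_at(t3,whs1)} = {pkg_at(p2,hub)}
  ∪ pre   = {pkg_at(p2,hub)} ∪ {truck_at(t3,hub)}
          = {pkg_at(p2,hub), truck_at(t3,hub)}

== RESULT ==
["pkg_at(p2,hub)", "truck_at(t3,hub)"]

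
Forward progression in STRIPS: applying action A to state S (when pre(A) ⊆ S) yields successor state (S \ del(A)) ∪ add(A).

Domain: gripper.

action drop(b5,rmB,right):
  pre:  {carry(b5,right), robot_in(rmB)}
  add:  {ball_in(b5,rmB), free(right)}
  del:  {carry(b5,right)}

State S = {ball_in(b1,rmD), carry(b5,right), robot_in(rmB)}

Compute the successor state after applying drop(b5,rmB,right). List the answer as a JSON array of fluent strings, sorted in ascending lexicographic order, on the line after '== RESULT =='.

Compute (S \ del) ∪ add:
  pre ⊆ S: {carry(b5,right), robot_in(rmB)} ⊆ S  — applicable
  S \ del = {ball_in(b1,rmD), robot_in(rmB)}
  ∪ add   = {ball_in(b1,rmD), ball_in(b5,rmB), free(right), robot_in(rmB)}

== RESULT ==
["ball_in(b1,rmD)", "ball_in(b5,rmB)", "free(right)", "robot_in(rmB)"]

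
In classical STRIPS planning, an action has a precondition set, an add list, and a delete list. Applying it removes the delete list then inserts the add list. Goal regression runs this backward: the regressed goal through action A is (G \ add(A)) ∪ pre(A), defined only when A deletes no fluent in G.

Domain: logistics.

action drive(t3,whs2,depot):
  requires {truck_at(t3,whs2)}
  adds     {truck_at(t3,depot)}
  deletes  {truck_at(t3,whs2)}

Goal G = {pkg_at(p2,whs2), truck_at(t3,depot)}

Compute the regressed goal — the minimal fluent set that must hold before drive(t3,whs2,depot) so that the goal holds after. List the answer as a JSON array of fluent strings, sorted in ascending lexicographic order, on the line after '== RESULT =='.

Compute (G \ add) ∪ pre:
  G ∩ del = {}  (empty — regression defined)
  G \ add = {pkg_at(p2,whs2), truck_at(t3,depot)} \ {truck_at(t3,depot)} = {pkg_at(p2,whs2)}
  ∪ pre   = {pkg_at(p2,whs2)} ∪ {truck_at(t3,whs2)}
          = {pkg_at(p2,whs2), truck_at(t3,whs2)}

== RESULT ==
["pkg_at(p2,whs2)", "truck_at(t3,whs2)"]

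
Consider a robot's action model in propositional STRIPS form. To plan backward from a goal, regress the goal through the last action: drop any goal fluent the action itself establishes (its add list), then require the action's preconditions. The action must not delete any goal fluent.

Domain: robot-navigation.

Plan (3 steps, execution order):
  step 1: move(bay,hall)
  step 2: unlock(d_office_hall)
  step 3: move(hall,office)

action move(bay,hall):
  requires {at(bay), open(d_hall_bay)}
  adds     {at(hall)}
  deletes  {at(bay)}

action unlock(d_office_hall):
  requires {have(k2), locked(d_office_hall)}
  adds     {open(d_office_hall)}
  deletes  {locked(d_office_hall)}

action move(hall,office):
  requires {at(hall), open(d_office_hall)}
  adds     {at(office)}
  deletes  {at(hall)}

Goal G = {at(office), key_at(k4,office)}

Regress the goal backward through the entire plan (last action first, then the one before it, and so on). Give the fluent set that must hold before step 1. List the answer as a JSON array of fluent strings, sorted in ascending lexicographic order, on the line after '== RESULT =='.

Regress step by step:
  through step 3 (move(hall,office)): drop {at(office)}, keep {key_at(k4,office)}, require {at(hall), open(d_office_hall)}
    → {at(hall), key_at(k4,office), open(d_office_hall)}
  through step 2 (unlock(d_office_hall)): drop {open(d_office_hall)}, keep {at(hall), key_at(k4,office)}, require {have(k2), locked(d_office_hall)}
    → {at(hall), have(k2), key_at(k4,office), locked(d_office_hall)}
  through step 1 (move(bay,hall)): drop {at(hall)}, keep {have(k2), key_at(k4,office), locked(d_office_hall)}, require {at(bay), open(d_hall_bay)}
    → {at(bay), have(k2), key_at(k4,office), locked(d_office_hall), open(d_hall_bay)}

== RESULT ==
["at(bay)", "have(k2)", "key_at(k4,office)", "locked(d_office_hall)", "open(d_hall_bay)"]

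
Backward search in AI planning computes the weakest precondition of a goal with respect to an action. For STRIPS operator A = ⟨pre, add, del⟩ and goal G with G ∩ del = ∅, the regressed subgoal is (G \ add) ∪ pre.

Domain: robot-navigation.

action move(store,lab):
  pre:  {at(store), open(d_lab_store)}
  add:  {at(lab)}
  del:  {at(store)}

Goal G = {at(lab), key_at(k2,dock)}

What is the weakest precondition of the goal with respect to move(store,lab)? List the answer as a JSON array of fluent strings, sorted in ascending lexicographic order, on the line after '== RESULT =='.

Regress:
  G ∩ del = {}  (empty — regression defined)
  G \ add = {at(lab), key_at(k2,dock)} \ {at(lab)} = {key_at(k2,dock)}
  ∪ pre   = {key_at(k2,dock)} ∪ {at(store), open(d_lab_store)}
          = {at(store), key_at(k2,dock), open(d_lab_store)}

== RESULT ==
["at(store)", "key_at(k2,dock)", "open(d_lab_store)"]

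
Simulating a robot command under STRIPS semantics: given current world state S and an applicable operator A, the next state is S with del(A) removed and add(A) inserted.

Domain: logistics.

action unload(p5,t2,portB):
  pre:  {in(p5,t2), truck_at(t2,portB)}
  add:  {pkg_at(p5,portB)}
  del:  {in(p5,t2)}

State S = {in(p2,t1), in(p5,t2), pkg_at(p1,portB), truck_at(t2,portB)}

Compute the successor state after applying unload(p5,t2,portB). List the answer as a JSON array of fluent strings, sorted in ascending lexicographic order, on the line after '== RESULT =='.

Progress:
  pre ⊆ S: {in(p5,t2), truck_at(t2,portB)} ⊆ S  — applicable
  S \ del = {in(p2,t1), pkg_at(p1,portB), truck_at(t2,portB)}
  ∪ add   = {in(p2,t1), pkg_at(p1,portB), pkg_at(p5,portB), truck_at(t2,portB)}

== RESULT ==
["in(p2,t1)", "pkg_at(p1,portB)", "pkg_at(p5,portB)", "truck_at(t2,portB)"]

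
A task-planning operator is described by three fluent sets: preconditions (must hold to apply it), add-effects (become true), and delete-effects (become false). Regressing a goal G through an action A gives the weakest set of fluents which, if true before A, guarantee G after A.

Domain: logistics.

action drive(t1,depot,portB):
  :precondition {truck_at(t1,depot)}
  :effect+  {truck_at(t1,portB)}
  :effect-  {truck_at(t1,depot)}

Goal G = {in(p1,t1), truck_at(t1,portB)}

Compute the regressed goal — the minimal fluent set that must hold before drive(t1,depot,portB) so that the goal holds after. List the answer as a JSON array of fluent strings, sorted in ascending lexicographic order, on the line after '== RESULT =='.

Compute (G \ add) ∪ pre:
  G ∩ del = {}  (empty — regression defined)
  G \ add = {in(p1,t1), truck_at(t1,portB)} \ {truck_at(t1,portB)} = {in(p1,t1)}
  ∪ pre   = {in(p1,t1)} ∪ {truck_at(t1,depot)}
          = {in(p1,t1), truck_at(t1,depot)}

== RESULT ==
["in(p1,t1)", "truck_at(t1,depot)"]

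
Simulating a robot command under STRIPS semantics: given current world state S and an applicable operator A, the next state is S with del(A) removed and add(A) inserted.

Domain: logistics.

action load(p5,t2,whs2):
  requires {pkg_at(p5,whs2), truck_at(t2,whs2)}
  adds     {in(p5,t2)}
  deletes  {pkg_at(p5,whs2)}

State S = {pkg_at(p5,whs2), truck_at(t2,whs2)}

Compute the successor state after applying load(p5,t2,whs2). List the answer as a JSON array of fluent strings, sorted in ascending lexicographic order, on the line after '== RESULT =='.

Progress:
  pre ⊆ S: {pkg_at(p5,whs2), truck_at(t2,whs2)} ⊆ S  — applicable
  S \ del = {truck_at(t2,whs2)}
  ∪ add   = {in(p5,t2), truck_at(t2,whs2)}

== RESULT ==
["in(p5,t2)", "truck_at(t2,whs2)"]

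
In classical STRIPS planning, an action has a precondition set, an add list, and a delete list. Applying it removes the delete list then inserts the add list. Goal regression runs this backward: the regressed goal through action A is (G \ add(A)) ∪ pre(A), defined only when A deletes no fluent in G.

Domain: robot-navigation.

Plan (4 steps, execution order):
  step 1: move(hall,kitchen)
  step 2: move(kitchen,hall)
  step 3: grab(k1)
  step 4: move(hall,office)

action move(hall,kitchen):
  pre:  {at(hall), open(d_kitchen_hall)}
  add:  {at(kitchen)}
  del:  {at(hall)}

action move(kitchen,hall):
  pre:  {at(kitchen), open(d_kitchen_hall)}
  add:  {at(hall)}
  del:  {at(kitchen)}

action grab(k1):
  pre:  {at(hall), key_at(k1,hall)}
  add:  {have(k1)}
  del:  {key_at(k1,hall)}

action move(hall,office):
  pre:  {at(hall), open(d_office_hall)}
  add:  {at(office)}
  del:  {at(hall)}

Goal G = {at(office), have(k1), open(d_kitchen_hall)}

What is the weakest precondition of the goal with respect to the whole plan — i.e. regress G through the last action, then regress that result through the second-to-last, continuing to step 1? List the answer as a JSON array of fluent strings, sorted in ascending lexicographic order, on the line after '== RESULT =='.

Work backward from the goal:
  through step 4 (move(hall,office)): drop {at(office)}, keep {have(k1), open(d_kitchen_hall)}, require {at(hall), open(d_office_hall)}
    → {at(hall), have(k1), open(d_kitchen_hall), open(d_office_hall)}
  through step 3 (grab(k1)): drop {have(k1)}, keep {at(hall), open(d_kitchen_hall), open(d_office_hall)}, require {at(hall), key_at(k1,hall)}
    → {at(hall), key_at(k1,hall), open(d_kitchen_hall), open(d_office_hall)}
  through step 2 (move(kitchen,hall)): drop {at(hall)}, keep {key_at(k1,hall), open(d_kitchen_hall), open(d_office_hall)}, require {at(kitchen), open(d_kitchen_hall)}
    → {at(kitchen), key_at(k1,hall), open(d_kitchen_hall), open(d_office_hall)}
  through step 1 (move(hall,kitchen)): drop {at(kitchen)}, keep {key_at(k1,hall), open(d_kitchen_hall), open(d_office_hall)}, require {at(hall), open(d_kitchen_hall)}
    → {at(hall), key_at(k1,hall), open(d_kitchen_hall), open(d_office_hall)}

== RESULT ==
["at(hall)", "key_at(k1,hall)", "open(d_kitchen_hall)", "open(d_office_hall)"]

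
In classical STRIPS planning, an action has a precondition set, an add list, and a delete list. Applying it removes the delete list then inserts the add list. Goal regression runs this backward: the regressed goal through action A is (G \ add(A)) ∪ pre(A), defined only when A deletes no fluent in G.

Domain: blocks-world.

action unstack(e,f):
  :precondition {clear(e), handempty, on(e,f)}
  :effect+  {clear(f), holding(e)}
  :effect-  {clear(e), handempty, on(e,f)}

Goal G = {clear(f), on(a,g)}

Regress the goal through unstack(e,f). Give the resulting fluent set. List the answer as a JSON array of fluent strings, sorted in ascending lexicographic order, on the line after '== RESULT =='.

Compute (G \ add) ∪ pre:
  G ∩ del = {}  (empty — regression defined)
  G \ add = {clear(f), on(a,g)} \ {clear(f), holding(e)} = {on(a,g)}
  ∪ pre   = {on(a,g)} ∪ {clear(e), handempty, on(e,f)}
          = {clear(e), handempty, on(a,g), on(e,f)}

== RESULT ==
["clear(e)", "handempty", "on(a,g)", "on(e,f)"]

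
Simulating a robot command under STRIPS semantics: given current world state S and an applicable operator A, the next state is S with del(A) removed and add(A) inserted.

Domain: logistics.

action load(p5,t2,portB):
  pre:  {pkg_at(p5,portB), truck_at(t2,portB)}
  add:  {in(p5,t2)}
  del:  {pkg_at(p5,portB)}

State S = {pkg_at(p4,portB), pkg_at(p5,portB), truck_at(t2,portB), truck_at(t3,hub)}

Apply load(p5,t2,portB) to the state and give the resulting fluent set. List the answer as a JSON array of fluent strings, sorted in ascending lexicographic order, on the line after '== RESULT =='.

Progress:
  pre ⊆ S: {pkg_at(p5,portB), truck_at(t2,portB)} ⊆ S  — applicable
  S \ del = {pkg_at(p4,portB), truck_at(t2,portB), truck_at(t3,hub)}
  ∪ add   = {in(p5,t2), pkg_at(p4,portB), truck_at(t2,portB), truck_at(t3,hub)}

== RESULT ==
["in(p5,t2)", "pkg_at(p4,portB)", "truck_at(t2,portB)", "truck_at(t3,hub)"]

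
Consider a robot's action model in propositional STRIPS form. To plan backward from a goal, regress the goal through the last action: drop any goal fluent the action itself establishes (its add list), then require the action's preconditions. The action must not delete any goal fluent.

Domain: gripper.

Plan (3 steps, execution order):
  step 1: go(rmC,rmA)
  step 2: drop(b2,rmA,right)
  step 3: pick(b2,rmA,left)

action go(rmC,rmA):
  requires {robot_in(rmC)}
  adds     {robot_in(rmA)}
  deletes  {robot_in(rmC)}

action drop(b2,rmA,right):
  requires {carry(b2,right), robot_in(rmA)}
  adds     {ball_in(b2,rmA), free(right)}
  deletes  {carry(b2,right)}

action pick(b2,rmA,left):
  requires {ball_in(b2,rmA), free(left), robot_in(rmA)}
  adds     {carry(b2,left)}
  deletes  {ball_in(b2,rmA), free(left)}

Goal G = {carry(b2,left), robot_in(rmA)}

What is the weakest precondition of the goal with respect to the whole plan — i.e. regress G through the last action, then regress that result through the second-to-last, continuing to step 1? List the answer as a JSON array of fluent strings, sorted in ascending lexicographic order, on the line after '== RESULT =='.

Work backward from the goal:
  through step 3 (pick(b2,rmA,left)): drop {carry(b2,left)}, keep {robot_in(rmA)}, require {ball_in(b2,rmA), free(left), robot_in(rmA)}
    → {ball_in(b2,rmA), free(left), robot_in(rmA)}
  through step 2 (drop(b2,rmA,right)): drop {ball_in(b2,rmA)}, keep {free(left), robot_in(rmA)}, require {carry(b2,right), robot_in(rmA)}
    → {carry(b2,right), free(left), robot_in(rmA)}
  through step 1 (go(rmC,rmA)): drop {robot_in(rmA)}, keep {carry(b2,right), free(left)}, require {robot_in(rmC)}
    → {carry(b2,right), free(left), robot_in(rmC)}

== RESULT ==
["carry(b2,right)", "free(left)", "robot_in(rmC)"]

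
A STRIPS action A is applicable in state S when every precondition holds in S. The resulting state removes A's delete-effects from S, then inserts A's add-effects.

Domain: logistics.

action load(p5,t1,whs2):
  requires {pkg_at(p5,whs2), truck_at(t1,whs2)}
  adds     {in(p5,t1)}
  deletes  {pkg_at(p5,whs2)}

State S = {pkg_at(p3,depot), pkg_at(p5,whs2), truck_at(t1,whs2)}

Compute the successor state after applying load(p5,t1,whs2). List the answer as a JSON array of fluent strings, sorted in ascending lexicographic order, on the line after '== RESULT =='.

Compute (S \ del) ∪ add:
  pre ⊆ S: {pkg_at(p5,whs2), truck_at(t1,whs2)} ⊆ S  — applicable
  S \ del = {pkg_at(p3,depot), truck_at(t1,whs2)}
  ∪ add   = {in(p5,t1), pkg_at(p3,depot), truck_at(t1,whs2)}

== RESULT ==
["in(p5,t1)", "pkg_at(p3,depot)", "truck_at(t1,whs2)"]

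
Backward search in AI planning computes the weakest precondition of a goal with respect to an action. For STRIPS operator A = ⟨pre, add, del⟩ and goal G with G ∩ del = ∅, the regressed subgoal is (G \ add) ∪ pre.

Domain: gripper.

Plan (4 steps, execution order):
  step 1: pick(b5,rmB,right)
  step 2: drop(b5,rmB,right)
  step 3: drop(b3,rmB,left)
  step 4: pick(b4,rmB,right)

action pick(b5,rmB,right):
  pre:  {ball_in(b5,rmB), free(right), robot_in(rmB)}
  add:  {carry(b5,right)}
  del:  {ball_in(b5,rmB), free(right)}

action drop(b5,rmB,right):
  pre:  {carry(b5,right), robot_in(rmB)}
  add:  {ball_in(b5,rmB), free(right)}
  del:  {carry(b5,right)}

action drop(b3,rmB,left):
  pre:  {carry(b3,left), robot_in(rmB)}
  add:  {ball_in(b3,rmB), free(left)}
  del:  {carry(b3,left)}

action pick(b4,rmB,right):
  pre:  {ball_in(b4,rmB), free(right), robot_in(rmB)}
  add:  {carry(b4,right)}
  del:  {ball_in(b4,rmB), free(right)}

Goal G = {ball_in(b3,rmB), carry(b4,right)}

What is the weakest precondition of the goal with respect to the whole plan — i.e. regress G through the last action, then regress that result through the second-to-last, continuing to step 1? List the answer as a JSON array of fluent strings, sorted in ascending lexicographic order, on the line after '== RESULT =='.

Regress step by step:
  through step 4 (pick(b4,rmB,right)): drop {carry(b4,right)}, keep {ball_in(b3,rmB)}, require {ball_in(b4,rmB), free(right), robot_in(rmB)}
    → {ball_in(b3,rmB), ball_in(b4,rmB), free(right), robot_in(rmB)}
  through step 3 (drop(b3,rmB,left)): drop {ball_in(b3,rmB)}, keep {ball_in(b4,rmB), free(right), robot_in(rmB)}, require {carry(b3,left), robot_in(rmB)}
    → {ball_in(b4,rmB), carry(b3,left), free(right), robot_in(rmB)}
  through step 2 (drop(b5,rmB,right)): drop {free(right)}, keep {ball_in(b4,rmB), carry(b3,left), robot_in(rmB)}, require {carry(b5,right), robot_in(rmB)}
    → {ball_in(b4,rmB), carry(b3,left), carry(b5,right), robot_in(rmB)}
  through step 1 (pick(b5,rmB,right)): drop {carry(b5,right)}, keep {ball_in(b4,rmB), carry(b3,left), robot_in(rmB)}, require {ball_in(b5,rmB), free(right), robot_in(rmB)}
    → {ball_in(b4,rmB), ball_in(b5,rmB), carry(b3,left), free(right), robot_in(rmB)}

== RESULT ==
["ball_in(b4,rmB)", "ball_in(b5,rmB)", "carry(b3,left)", "free(right)", "robot_in(rmB)"]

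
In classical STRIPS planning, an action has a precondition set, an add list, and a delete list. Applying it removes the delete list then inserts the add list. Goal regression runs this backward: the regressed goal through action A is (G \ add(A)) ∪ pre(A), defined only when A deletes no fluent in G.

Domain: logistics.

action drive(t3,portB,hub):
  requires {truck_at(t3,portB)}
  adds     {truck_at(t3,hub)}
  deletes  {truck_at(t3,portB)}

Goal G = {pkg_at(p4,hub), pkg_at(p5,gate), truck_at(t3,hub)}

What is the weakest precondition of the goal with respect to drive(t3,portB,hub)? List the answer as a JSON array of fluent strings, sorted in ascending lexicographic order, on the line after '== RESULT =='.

Regress:
  G ∩ del = {}  (empty — regression defined)
  G \ add = {pkg_at(p4,hub), pkg_at(p5,gate), truck_at(t3,hub)} \ {truck_at(t3,hub)} = {pkg_at(p4,hub), pkg_at(p5,gate)}
  ∪ pre   = {pkg_at(p4,hub), pkg_at(p5,gate)} ∪ {truck_at(t3,portB)}
          = {pkg_at(p4,hub), pkg_at(p5,gate), truck_at(t3,portB)}

== RESULT ==
["pkg_at(p4,hub)", "pkg_at(p5,gate)", "truck_at(t3,portB)"]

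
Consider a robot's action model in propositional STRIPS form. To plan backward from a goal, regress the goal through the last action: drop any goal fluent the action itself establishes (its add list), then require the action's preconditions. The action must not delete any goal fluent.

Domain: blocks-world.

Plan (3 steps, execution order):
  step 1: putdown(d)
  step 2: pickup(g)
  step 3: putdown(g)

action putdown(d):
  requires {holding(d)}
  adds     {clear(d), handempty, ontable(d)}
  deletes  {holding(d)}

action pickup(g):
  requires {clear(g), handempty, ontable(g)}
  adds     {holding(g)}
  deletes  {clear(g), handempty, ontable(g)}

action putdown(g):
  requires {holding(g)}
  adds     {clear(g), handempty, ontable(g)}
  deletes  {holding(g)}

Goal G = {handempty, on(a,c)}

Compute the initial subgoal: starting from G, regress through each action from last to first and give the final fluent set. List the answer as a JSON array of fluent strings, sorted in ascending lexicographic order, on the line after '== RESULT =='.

Work backward from the goal:
  through step 3 (putdown(g)): drop {handempty}, keep {on(a,c)}, require {holding(g)}
    → {holding(g), on(a,c)}
  through step 2 (pickup(g)): drop {holding(g)}, keep {on(a,c)}, require {clear(g), handempty, ontable(g)}
    → {clear(g), handempty, on(a,c), ontable(g)}
  through step 1 (putdown(d)): drop {handempty}, keep {clear(g), on(a,c), ontable(g)}, require {holding(d)}
    → {clear(g), holding(d), on(a,c), ontable(g)}

== RESULT ==
["clear(g)", "holding(d)", "on(a,c)", "ontable(g)"]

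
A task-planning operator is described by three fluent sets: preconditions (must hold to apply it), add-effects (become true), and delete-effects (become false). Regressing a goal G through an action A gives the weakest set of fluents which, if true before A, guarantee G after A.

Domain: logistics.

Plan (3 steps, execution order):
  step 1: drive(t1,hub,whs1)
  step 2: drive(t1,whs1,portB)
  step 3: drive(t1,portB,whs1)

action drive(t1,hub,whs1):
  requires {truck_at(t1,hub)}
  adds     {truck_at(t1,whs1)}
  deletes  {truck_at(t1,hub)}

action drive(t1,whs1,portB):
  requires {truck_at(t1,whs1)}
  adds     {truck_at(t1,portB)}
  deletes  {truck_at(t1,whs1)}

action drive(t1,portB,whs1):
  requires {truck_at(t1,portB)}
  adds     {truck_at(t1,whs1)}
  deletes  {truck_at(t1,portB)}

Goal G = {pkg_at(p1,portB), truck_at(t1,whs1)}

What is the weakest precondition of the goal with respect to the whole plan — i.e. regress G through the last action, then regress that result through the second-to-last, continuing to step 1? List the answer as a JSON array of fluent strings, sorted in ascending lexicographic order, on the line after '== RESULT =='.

Regress step by step:
  through step 3 (drive(t1,portB,whs1)): drop {truck_at(t1,whs1)}, keep {pkg_at(p1,portB)}, require {truck_at(t1,portB)}
    → {pkg_at(p1,portB), truck_at(t1,portB)}
  through step 2 (drive(t1,whs1,portB)): drop {truck_at(t1,portB)}, keep {pkg_at(p1,portB)}, require {truck_at(t1,whs1)}
    → {pkg_at(p1,portB), truck_at(t1,whs1)}
  through step 1 (drive(t1,hub,whs1)): drop {truck_at(t1,whs1)}, keep {pkg_at(p1,portB)}, require {truck_at(t1,hub)}
    → {pkg_at(p1,portB), truck_at(t1,hub)}

== RESULT ==
["pkg_at(p1,portB)", "truck_at(t1,hub)"]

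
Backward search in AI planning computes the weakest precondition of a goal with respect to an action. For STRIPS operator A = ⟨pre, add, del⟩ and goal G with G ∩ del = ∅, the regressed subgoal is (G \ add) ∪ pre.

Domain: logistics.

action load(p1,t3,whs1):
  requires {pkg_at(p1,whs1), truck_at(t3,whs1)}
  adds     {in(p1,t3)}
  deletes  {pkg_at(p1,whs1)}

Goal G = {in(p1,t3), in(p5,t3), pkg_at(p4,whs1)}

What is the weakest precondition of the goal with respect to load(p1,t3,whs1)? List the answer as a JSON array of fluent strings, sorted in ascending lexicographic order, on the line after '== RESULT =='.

Regress:
  G ∩ del = {}  (empty — regression defined)
  G \ add = {in(p1,t3), in(p5,t3), pkg_at(p4,whs1)} \ {in(p1,t3)} = {in(p5,t3), pkg_at(p4,whs1)}
  ∪ pre   = {in(p5,t3), pkg_at(p4,whs1)} ∪ {pkg_at(p1,whs1), truck_at(t3,whs1)}
          = {in(p5,t3), pkg_at(p1,whs1), pkg_at(p4,whs1), truck_at(t3,whs1)}

== RESULT ==
["in(p5,t3)", "pkg_at(p1,whs1)", "pkg_at(p4,whs1)", "truck_at(t3,whs1)"]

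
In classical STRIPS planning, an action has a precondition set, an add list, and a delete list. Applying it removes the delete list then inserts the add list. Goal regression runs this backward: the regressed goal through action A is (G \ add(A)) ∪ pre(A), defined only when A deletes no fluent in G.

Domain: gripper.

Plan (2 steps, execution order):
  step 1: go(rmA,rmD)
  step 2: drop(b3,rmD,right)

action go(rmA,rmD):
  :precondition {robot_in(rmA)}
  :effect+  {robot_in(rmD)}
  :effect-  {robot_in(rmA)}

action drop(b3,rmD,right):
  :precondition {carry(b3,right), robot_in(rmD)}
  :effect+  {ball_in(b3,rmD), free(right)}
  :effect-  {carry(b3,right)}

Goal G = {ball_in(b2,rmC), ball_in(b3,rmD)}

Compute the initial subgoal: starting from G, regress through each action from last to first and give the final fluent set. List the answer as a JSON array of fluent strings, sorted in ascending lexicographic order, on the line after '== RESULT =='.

Work backward from the goal:
  through step 2 (drop(b3,rmD,right)): drop {ball_in(b3,rmD)}, keep {ball_in(b2,rmC)}, require {carry(b3,right), robot_in(rmD)}
    → {ball_in(b2,rmC), carry(b3,right), robot_in(rmD)}
  through step 1 (go(rmA,rmD)): drop {robot_in(rmD)}, keep {ball_in(b2,rmC), carry(b3,right)}, require {robot_in(rmA)}
    → {ball_in(b2,rmC), carry(b3,right), robot_in(rmA)}

== RESULT ==
["ball_in(b2,rmC)", "carry(b3,right)", "robot_in(rmA)"]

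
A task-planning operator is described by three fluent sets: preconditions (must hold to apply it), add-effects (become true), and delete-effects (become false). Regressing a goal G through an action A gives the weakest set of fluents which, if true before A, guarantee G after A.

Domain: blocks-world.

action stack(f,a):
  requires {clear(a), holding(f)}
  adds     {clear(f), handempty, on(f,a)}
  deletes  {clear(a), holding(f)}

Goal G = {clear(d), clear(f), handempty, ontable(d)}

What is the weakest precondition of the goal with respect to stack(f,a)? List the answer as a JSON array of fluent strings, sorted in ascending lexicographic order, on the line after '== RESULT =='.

Compute (G \ add) ∪ pre:
  G ∩ del = {}  (empty — regression defined)
  G \ add = {clear(d), clear(f), handempty, ontable(d)} \ {clear(f), handempty, on(f,a)} = {clear(d), ontable(d)}
  ∪ pre   = {clear(d), ontable(d)} ∪ {clear(a), holding(f)}
          = {clear(a), clear(d), holding(f), ontable(d)}

== RESULT ==
["clear(a)", "clear(d)", "holding(f)", "ontable(d)"]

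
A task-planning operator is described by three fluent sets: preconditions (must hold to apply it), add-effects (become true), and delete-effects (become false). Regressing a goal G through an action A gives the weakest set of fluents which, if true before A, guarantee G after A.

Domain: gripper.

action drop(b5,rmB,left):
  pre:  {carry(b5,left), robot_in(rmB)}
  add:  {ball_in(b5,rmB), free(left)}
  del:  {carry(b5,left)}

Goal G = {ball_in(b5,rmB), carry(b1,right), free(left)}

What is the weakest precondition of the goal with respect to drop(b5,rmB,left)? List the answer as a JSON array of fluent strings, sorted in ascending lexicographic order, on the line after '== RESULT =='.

Regress:
  G ∩ del = {}  (empty — regression defined)
  G \ add = {ball_in(b5,rmB), carry(b1,right), free(left)} \ {ball_in(b5,rmB), free(left)} = {carry(b1,right)}
  ∪ pre   = {carry(b1,right)} ∪ {carry(b5,left), robot_in(rmB)}
          = {carry(b1,right), carry(b5,left), robot_in(rmB)}

== RESULT ==
["carry(b1,right)", "carry(b5,left)", "robot_in(rmB)"]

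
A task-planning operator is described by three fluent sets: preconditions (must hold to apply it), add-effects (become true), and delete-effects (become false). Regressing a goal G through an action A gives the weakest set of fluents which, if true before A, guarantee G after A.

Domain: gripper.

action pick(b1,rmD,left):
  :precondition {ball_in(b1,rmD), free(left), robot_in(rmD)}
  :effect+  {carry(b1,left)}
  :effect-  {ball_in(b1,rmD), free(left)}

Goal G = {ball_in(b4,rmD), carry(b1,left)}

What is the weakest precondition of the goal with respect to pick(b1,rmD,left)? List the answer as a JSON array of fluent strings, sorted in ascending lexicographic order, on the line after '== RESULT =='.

Compute (G \ add) ∪ pre:
  G ∩ del = {}  (empty — regression defined)
  G \ add = {ball_in(b4,rmD), carry(b1,left)} \ {carry(b1,left)} = {ball_in(b4,rmD)}
  ∪ pre   = {ball_in(b4,rmD)} ∪ {ball_in(b1,rmD), free(left), robot_in(rmD)}
          = {ball_in(b1,rmD), ball_in(b4,rmD), free(left), robot_in(rmD)}

== RESULT ==
["ball_in(b1,rmD)", "ball_in(b4,rmD)", "free(left)", "robot_in(rmD)"]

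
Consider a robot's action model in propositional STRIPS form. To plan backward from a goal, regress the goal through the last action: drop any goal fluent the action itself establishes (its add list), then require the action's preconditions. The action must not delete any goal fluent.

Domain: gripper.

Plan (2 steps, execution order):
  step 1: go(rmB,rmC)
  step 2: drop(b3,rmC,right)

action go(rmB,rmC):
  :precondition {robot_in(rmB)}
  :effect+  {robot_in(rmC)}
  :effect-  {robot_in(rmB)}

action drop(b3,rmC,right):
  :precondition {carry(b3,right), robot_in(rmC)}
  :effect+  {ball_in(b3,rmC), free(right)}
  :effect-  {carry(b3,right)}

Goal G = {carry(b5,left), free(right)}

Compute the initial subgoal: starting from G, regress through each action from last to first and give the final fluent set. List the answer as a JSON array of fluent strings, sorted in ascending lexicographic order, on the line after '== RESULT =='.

Work backward from the goal:
  through step 2 (drop(b3,rmC,right)): drop {free(right)}, keep {carry(b5,left)}, require {carry(b3,right), robot_in(rmC)}
    → {carry(b3,right), carry(b5,left), robot_in(rmC)}
  through step 1 (go(rmB,rmC)): drop {robot_in(rmC)}, keep {carry(b3,right), carry(b5,left)}, require {robot_in(rmB)}
    → {carry(b3,right), carry(b5,left), robot_in(rmB)}

== RESULT ==
["carry(b3,right)", "carry(b5,left)", "robot_in(rmB)"]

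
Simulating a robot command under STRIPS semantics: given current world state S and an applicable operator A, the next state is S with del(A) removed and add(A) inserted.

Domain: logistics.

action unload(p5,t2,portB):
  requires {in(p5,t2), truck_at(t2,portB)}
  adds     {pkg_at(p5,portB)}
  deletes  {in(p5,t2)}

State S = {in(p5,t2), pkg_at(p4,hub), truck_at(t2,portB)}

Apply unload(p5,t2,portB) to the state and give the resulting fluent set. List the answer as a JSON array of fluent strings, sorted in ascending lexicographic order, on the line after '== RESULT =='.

Compute (S \ del) ∪ add:
  pre ⊆ S: {in(p5,t2), truck_at(t2,portB)} ⊆ S  — applicable
  S \ del = {pkg_at(p4,hub), truck_at(t2,portB)}
  ∪ add   = {pkg_at(p4,hub), pkg_at(p5,portB), truck_at(t2,portB)}

== RESULT ==
["pkg_at(p4,hub)", "pkg_at(p5,portB)", "truck_at(t2,portB)"]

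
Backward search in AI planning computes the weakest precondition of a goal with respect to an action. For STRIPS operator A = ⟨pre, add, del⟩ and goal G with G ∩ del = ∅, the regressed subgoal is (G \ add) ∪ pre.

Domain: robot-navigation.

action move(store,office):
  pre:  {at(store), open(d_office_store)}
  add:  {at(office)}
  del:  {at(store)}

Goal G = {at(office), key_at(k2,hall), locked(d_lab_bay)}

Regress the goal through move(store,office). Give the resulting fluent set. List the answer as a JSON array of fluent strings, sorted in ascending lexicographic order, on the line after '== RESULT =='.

Regress:
  G ∩ del = {}  (empty — regression defined)
  G \ add = {at(office), key_at(k2,hall), locked(d_lab_bay)} \ {at(office)} = {key_at(k2,hall), locked(d_lab_bay)}
  ∪ pre   = {key_at(k2,hall), locked(d_lab_bay)} ∪ {at(store), open(d_office_store)}
          = {at(store), key_at(k2,hall), locked(d_lab_bay), open(d_office_store)}

== RESULT ==
["at(store)", "key_at(k2,hall)", "locked(d_lab_bay)", "open(d_office_store)"]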